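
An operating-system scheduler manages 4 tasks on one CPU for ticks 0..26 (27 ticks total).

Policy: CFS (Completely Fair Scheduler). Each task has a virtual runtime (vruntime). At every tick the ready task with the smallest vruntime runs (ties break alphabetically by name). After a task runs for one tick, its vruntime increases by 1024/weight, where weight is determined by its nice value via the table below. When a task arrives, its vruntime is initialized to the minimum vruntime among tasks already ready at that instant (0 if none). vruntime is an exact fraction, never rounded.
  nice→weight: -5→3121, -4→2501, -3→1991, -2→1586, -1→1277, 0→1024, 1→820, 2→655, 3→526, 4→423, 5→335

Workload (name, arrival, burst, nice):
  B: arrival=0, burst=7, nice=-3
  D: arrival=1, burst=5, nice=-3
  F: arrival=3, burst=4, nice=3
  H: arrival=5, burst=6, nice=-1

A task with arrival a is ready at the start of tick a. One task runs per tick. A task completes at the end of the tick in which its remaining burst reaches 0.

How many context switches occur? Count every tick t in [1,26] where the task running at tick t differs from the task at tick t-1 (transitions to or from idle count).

context switches = 20

t=0: vr[B=0] → run B
t=1: vr[B=1024/1991 D=1024/1991] → run B
t=2: vr[B=2048/1991 D=1024/1991] → run D
t=3: vr[B=2048/1991 D=2048/1991 F=2048/1991] → run B
t=4: vr[B=3072/1991 D=2048/1991 F=2048/1991] → run D
t=5: vr[B=3072/1991 D=3072/1991 F=2048/1991 H=2048/1991] → run F
t=6: vr[B=3072/1991 D=3072/1991 F=1558016/523633 H=2048/1991] → run H
t=7: vr[B=3072/1991 D=3072/1991 F=1558016/523633 H=4654080/2542507] → run B
t=8: vr[B=4096/1991 D=3072/1991 F=1558016/523633 H=4654080/2542507] → run D
t=9: vr[B=4096/1991 D=4096/1991 F=1558016/523633 H=4654080/2542507] → run H
t=10: vr[B=4096/1991 D=4096/1991 F=1558016/523633 H=6692864/2542507] → run B
t=11: vr[B=5120/1991 D=4096/1991 F=1558016/523633 H=6692864/2542507] → run D
t=12: vr[B=5120/1991 D=5120/1991 F=1558016/523633 H=6692864/2542507] → run B
t=13: vr[B=6144/1991 D=5120/1991 F=1558016/523633 H=6692864/2542507] → run D
t=14: vr[B=6144/1991 F=1558016/523633 H=6692864/2542507] → run H
t=15: vr[B=6144/1991 F=1558016/523633 H=8731648/2542507] → run F
t=16: vr[B=6144/1991 F=2577408/523633 H=8731648/2542507] → run B
t=17: vr[F=2577408/523633 H=8731648/2542507] → run H
t=18: vr[F=2577408/523633 H=10770432/2542507] → run H
t=19: vr[F=2577408/523633 H=12809216/2542507] → run F
t=20: vr[F=3596800/523633 H=12809216/2542507] → run H
t=21: vr[F=3596800/523633] → run F
t=22: (idle)
t=23: (idle)
t=24: (idle)
t=25: (idle)
t=26: (idle)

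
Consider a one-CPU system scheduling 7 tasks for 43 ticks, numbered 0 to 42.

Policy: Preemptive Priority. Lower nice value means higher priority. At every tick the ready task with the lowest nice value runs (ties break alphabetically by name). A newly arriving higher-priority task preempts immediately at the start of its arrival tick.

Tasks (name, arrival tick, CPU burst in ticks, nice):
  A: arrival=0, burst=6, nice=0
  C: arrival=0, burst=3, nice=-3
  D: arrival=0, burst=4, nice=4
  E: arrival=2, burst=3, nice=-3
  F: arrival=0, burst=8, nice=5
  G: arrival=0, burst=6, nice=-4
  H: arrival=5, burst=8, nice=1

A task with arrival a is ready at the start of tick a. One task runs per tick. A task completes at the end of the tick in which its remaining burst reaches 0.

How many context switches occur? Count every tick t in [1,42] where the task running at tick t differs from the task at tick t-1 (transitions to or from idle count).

t=0: ready={A,C,D,F,G} → run G
t=1: ready={A,C,D,F,G} → run G
t=2: ready={A,C,D,E,F,G} → run G
t=3: ready={A,C,D,E,F,G} → run G
t=4: ready={A,C,D,E,F,G} → run G
t=5: ready={A,C,D,E,F,G,H} → run G
t=6: ready={A,C,D,E,F,H} → run C
t=7: ready={A,C,D,E,F,H} → run C
t=8: ready={A,C,D,E,F,H} → run C
t=9: ready={A,D,E,F,H} → run E
t=10: ready={A,D,E,F,H} → run E
t=11: ready={A,D,E,F,H} → run E
t=12: ready={A,D,F,H} → run A
t=13: ready={A,D,F,H} → run A
t=14: ready={A,D,F,H} → run A
t=15: ready={A,D,F,H} → run A
t=16: ready={A,D,F,H} → run A
t=17: ready={A,D,F,H} → run A
t=18: ready={D,F,H} → run H
t=19: ready={D,F,H} → run H
t=20: ready={D,F,H} → run H
t=21: ready={D,F,H} → run H
t=22: ready={D,F,H} → run H
t=23: ready={D,F,H} → run H
t=24: ready={D,F,H} → run H
t=25: ready={D,F,H} → run H
t=26: ready={D,F} → run D
t=27: ready={D,F} → run D
t=28: ready={D,F} → run D
t=29: ready={D,F} → run D
t=30: ready={F} → run F
t=31: ready={F} → run F
t=32: ready={F} → run F
t=33: ready={F} → run F
t=34: ready={F} → run F
t=35: ready={F} → run F
t=36: ready={F} → run F
t=37: ready={F} → run F
t=38: (idle)
t=39: (idle)
t=40: (idle)
t=41: (idle)
t=42: (idle)

context switches = 7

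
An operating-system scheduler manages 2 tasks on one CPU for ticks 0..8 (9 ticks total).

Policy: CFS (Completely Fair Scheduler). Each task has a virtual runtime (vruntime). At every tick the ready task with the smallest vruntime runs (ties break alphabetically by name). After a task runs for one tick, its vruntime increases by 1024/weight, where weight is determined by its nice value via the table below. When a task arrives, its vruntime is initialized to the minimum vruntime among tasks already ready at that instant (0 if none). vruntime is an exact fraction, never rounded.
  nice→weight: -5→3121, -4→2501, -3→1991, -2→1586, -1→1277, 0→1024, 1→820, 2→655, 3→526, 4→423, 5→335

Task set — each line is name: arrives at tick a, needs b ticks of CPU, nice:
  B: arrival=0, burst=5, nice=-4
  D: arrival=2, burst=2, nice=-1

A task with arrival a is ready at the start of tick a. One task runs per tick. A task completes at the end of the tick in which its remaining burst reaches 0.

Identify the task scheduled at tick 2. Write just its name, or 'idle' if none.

running at tick 2 = B

t=0: vr[B=0] → run B
t=1: vr[B=1024/2501] → run B
t=2: vr[B=2048/2501 D=2048/2501] → run B
t=3: vr[B=3072/2501 D=2048/2501] → run D
t=4: vr[B=3072/2501 D=5176320/3193777] → run B
t=5: vr[B=4096/2501 D=5176320/3193777] → run D
t=6: vr[B=4096/2501] → run B
t=7: (idle)
t=8: (idle)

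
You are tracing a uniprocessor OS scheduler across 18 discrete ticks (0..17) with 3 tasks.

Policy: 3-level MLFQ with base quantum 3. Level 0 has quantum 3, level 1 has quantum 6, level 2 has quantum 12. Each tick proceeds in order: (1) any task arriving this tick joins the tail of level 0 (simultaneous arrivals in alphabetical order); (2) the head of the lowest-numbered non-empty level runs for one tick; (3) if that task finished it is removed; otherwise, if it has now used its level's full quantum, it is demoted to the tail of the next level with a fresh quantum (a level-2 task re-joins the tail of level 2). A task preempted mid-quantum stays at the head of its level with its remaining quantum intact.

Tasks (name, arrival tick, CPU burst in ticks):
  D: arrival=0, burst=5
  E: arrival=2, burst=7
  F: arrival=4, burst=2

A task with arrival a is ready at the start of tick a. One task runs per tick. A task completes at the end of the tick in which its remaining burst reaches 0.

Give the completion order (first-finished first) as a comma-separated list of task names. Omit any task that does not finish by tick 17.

t=0: L0/L1/L2 = D/-/- → run D
t=1: L0/L1/L2 = D/-/- → run D
t=2: L0/L1/L2 = DE/-/- → run D
t=3: L0/L1/L2 = E/D/- → run E
t=4: L0/L1/L2 = EF/D/- → run E
t=5: L0/L1/L2 = EF/D/- → run E
t=6: L0/L1/L2 = F/DE/- → run F
t=7: L0/L1/L2 = F/DE/- → run F
t=8: L0/L1/L2 = -/DE/- → run D
t=9: L0/L1/L2 = -/DE/- → run D
t=10: L0/L1/L2 = -/E/- → run E
t=11: L0/L1/L2 = -/E/- → run E
t=12: L0/L1/L2 = -/E/- → run E
t=13: L0/L1/L2 = -/E/- → run E
t=14: (idle)
t=15: (idle)
t=16: (idle)
t=17: (idle)

completion order = F, D, E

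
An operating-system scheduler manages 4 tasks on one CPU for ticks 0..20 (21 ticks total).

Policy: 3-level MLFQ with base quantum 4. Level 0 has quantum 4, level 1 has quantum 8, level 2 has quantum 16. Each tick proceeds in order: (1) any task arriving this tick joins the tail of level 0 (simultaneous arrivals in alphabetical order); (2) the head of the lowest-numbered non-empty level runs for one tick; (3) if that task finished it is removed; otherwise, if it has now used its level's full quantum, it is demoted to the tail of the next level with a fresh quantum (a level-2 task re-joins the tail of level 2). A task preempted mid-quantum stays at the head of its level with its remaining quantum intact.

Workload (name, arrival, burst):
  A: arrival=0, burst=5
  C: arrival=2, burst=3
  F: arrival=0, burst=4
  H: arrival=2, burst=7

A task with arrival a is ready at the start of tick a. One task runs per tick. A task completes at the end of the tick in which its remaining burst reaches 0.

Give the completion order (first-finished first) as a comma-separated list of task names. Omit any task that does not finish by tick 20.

completion order = F, C, A, H

t=0: L0/L1/L2 = AF/-/- → run A
t=1: L0/L1/L2 = AF/-/- → run A
t=2: L0/L1/L2 = AFCH/-/- → run A
t=3: L0/L1/L2 = AFCH/-/- → run A
t=4: L0/L1/L2 = FCH/A/- → run F
t=5: L0/L1/L2 = FCH/A/- → run F
t=6: L0/L1/L2 = FCH/A/- → run F
t=7: L0/L1/L2 = FCH/A/- → run F
t=8: L0/L1/L2 = CH/A/- → run C
t=9: L0/L1/L2 = CH/A/- → run C
t=10: L0/L1/L2 = CH/A/- → run C
t=11: L0/L1/L2 = H/A/- → run H
t=12: L0/L1/L2 = H/A/- → run H
t=13: L0/L1/L2 = H/A/- → run H
t=14: L0/L1/L2 = H/A/- → run H
t=15: L0/L1/L2 = -/AH/- → run A
t=16: L0/L1/L2 = -/H/- → run H
t=17: L0/L1/L2 = -/H/- → run H
t=18: L0/L1/L2 = -/H/- → run H
t=19: (idle)
t=20: (idle)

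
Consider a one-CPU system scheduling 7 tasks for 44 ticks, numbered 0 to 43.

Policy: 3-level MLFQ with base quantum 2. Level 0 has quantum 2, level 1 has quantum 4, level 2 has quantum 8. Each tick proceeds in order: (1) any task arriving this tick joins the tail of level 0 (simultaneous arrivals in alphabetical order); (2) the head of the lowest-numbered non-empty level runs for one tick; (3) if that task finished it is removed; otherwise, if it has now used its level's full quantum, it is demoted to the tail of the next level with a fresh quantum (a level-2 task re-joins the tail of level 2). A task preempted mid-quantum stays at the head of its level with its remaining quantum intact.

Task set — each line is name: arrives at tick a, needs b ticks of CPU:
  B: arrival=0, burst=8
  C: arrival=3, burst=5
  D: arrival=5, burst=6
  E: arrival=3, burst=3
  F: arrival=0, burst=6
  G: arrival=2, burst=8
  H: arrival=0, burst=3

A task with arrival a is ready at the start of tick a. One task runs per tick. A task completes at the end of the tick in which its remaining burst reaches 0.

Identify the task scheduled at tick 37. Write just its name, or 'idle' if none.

running at tick 37 = G

t=0: L0/L1/L2 = BFH/-/- → run B
t=1: L0/L1/L2 = BFH/-/- → run B
t=2: L0/L1/L2 = FHG/B/- → run F
t=3: L0/L1/L2 = FHGCE/B/- → run F
t=4: L0/L1/L2 = HGCE/BF/- → run H
t=5: L0/L1/L2 = HGCED/BF/- → run H
t=6: L0/L1/L2 = GCED/BFH/- → run G
t=7: L0/L1/L2 = GCED/BFH/- → run G
t=8: L0/L1/L2 = CED/BFHG/- → run C
t=9: L0/L1/L2 = CED/BFHG/- → run C
t=10: L0/L1/L2 = ED/BFHGC/- → run E
t=11: L0/L1/L2 = ED/BFHGC/- → run E
t=12: L0/L1/L2 = D/BFHGCE/- → run D
t=13: L0/L1/L2 = D/BFHGCE/- → run D
t=14: L0/L1/L2 = -/BFHGCED/- → run B
t=15: L0/L1/L2 = -/BFHGCED/- → run B
t=16: L0/L1/L2 = -/BFHGCED/- → run B
t=17: L0/L1/L2 = -/BFHGCED/- → run B
t=18: L0/L1/L2 = -/FHGCED/B → run F
t=19: L0/L1/L2 = -/FHGCED/B → run F
t=20: L0/L1/L2 = -/FHGCED/B → run F
t=21: L0/L1/L2 = -/FHGCED/B → run F
t=22: L0/L1/L2 = -/HGCED/B → run H
t=23: L0/L1/L2 = -/GCED/B → run G
t=24: L0/L1/L2 = -/GCED/B → run G
t=25: L0/L1/L2 = -/GCED/B → run G
t=26: L0/L1/L2 = -/GCED/B → run G
t=27: L0/L1/L2 = -/CED/BG → run C
t=28: L0/L1/L2 = -/CED/BG → run C
t=29: L0/L1/L2 = -/CED/BG → run C
t=30: L0/L1/L2 = -/ED/BG → run E
t=31: L0/L1/L2 = -/D/BG → run D
t=32: L0/L1/L2 = -/D/BG → run D
t=33: L0/L1/L2 = -/D/BG → run D
t=34: L0/L1/L2 = -/D/BG → run D
t=35: L0/L1/L2 = -/-/BG → run B
t=36: L0/L1/L2 = -/-/BG → run B
t=37: L0/L1/L2 = -/-/G → run G
t=38: L0/L1/L2 = -/-/G → run G
t=39: (idle)
t=40: (idle)
t=41: (idle)
t=42: (idle)
t=43: (idle)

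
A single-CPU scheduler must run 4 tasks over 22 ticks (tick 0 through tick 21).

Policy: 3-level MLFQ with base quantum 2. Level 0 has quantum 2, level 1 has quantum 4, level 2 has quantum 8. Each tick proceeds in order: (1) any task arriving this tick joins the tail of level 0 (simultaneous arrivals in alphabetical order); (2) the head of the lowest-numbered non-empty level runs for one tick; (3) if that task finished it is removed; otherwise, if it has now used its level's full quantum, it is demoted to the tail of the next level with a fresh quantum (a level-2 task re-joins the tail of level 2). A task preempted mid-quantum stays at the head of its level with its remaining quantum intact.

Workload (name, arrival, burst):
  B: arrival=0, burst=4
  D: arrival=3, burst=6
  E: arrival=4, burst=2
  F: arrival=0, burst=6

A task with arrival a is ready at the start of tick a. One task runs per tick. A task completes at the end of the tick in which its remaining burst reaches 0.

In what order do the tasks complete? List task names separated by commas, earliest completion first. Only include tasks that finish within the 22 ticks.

t=0: L0/L1/L2 = BF/-/- → run B
t=1: L0/L1/L2 = BF/-/- → run B
t=2: L0/L1/L2 = F/B/- → run F
t=3: L0/L1/L2 = FD/B/- → run F
t=4: L0/L1/L2 = DE/BF/- → run D
t=5: L0/L1/L2 = DE/BF/- → run D
t=6: L0/L1/L2 = E/BFD/- → run E
t=7: L0/L1/L2 = E/BFD/- → run E
t=8: L0/L1/L2 = -/BFD/- → run B
t=9: L0/L1/L2 = -/BFD/- → run B
t=10: L0/L1/L2 = -/FD/- → run F
t=11: L0/L1/L2 = -/FD/- → run F
t=12: L0/L1/L2 = -/FD/- → run F
t=13: L0/L1/L2 = -/FD/- → run F
t=14: L0/L1/L2 = -/D/- → run D
t=15: L0/L1/L2 = -/D/- → run D
t=16: L0/L1/L2 = -/D/- → run D
t=17: L0/L1/L2 = -/D/- → run D
t=18: (idle)
t=19: (idle)
t=20: (idle)
t=21: (idle)

completion order = E, B, F, D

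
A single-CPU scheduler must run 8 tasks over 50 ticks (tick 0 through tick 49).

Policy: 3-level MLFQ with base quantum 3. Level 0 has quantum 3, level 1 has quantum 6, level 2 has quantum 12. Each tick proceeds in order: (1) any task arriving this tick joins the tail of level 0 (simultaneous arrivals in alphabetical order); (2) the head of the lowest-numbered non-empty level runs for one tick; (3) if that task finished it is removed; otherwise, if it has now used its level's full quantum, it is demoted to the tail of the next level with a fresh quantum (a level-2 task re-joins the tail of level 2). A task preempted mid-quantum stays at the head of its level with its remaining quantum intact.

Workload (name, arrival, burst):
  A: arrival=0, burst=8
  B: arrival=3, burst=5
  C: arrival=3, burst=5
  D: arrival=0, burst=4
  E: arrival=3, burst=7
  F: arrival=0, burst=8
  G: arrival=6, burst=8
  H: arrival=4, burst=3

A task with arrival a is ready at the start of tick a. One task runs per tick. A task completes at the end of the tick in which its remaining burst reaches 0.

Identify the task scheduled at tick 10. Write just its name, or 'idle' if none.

running at tick 10 = B

t=0: L0/L1/L2 = ADF/-/- → run A
t=1: L0/L1/L2 = ADF/-/- → run A
t=2: L0/L1/L2 = ADF/-/- → run A
t=3: L0/L1/L2 = DFBCE/A/- → run D
t=4: L0/L1/L2 = DFBCEH/A/- → run D
t=5: L0/L1/L2 = DFBCEH/A/- → run D
t=6: L0/L1/L2 = FBCEHG/AD/- → run F
t=7: L0/L1/L2 = FBCEHG/AD/- → run F
t=8: L0/L1/L2 = FBCEHG/AD/- → run F
t=9: L0/L1/L2 = BCEHG/ADF/- → run B
t=10: L0/L1/L2 = BCEHG/ADF/- → run B
t=11: L0/L1/L2 = BCEHG/ADF/- → run B
t=12: L0/L1/L2 = CEHG/ADFB/- → run C
t=13: L0/L1/L2 = CEHG/ADFB/- → run C
t=14: L0/L1/L2 = CEHG/ADFB/- → run C
t=15: L0/L1/L2 = EHG/ADFBC/- → run E
t=16: L0/L1/L2 = EHG/ADFBC/- → run E
t=17: L0/L1/L2 = EHG/ADFBC/- → run E
t=18: L0/L1/L2 = HG/ADFBCE/- → run H
t=19: L0/L1/L2 = HG/ADFBCE/- → run H
t=20: L0/L1/L2 = HG/ADFBCE/- → run H
t=21: L0/L1/L2 = G/ADFBCE/- → run G
t=22: L0/L1/L2 = G/ADFBCE/- → run G
t=23: L0/L1/L2 = G/ADFBCE/- → run G
t=24: L0/L1/L2 = -/ADFBCEG/- → run A
t=25: L0/L1/L2 = -/ADFBCEG/- → run A
t=26: L0/L1/L2 = -/ADFBCEG/- → run A
t=27: L0/L1/L2 = -/ADFBCEG/- → run A
t=28: L0/L1/L2 = -/ADFBCEG/- → run A
t=29: L0/L1/L2 = -/DFBCEG/- → run D
t=30: L0/L1/L2 = -/FBCEG/- → run F
t=31: L0/L1/L2 = -/FBCEG/- → run F
t=32: L0/L1/L2 = -/FBCEG/- → run F
t=33: L0/L1/L2 = -/FBCEG/- → run F
t=34: L0/L1/L2 = -/FBCEG/- → run F
t=35: L0/L1/L2 = -/BCEG/- → run B
t=36: L0/L1/L2 = -/BCEG/- → run B
t=37: L0/L1/L2 = -/CEG/- → run C
t=38: L0/L1/L2 = -/CEG/- → run C
t=39: L0/L1/L2 = -/EG/- → run E
t=40: L0/L1/L2 = -/EG/- → run E
t=41: L0/L1/L2 = -/EG/- → run E
t=42: L0/L1/L2 = -/EG/- → run E
t=43: L0/L1/L2 = -/G/- → run G
t=44: L0/L1/L2 = -/G/- → run G
t=45: L0/L1/L2 = -/G/- → run G
t=46: L0/L1/L2 = -/G/- → run G
t=47: L0/L1/L2 = -/G/- → run G
t=48: (idle)
t=49: (idle)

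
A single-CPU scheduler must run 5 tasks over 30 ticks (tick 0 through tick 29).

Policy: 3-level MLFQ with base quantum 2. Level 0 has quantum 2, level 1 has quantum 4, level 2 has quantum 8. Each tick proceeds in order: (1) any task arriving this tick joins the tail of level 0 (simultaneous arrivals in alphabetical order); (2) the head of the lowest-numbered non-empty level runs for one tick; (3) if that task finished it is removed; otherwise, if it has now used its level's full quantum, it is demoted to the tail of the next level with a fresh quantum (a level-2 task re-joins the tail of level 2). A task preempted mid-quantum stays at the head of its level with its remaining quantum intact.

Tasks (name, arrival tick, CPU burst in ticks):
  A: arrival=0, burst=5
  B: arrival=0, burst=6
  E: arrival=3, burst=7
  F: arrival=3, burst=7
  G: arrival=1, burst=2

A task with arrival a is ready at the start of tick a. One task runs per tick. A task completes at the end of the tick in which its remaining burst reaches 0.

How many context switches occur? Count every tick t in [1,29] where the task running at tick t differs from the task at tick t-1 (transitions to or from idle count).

t=0: L0/L1/L2 = AB/-/- → run A
t=1: L0/L1/L2 = ABG/-/- → run A
t=2: L0/L1/L2 = BG/A/- → run B
t=3: L0/L1/L2 = BGEF/A/- → run B
t=4: L0/L1/L2 = GEF/AB/- → run G
t=5: L0/L1/L2 = GEF/AB/- → run G
t=6: L0/L1/L2 = EF/AB/- → run E
t=7: L0/L1/L2 = EF/AB/- → run E
t=8: L0/L1/L2 = F/ABE/- → run F
t=9: L0/L1/L2 = F/ABE/- → run F
t=10: L0/L1/L2 = -/ABEF/- → run A
t=11: L0/L1/L2 = -/ABEF/- → run A
t=12: L0/L1/L2 = -/ABEF/- → run A
t=13: L0/L1/L2 = -/BEF/- → run B
t=14: L0/L1/L2 = -/BEF/- → run B
t=15: L0/L1/L2 = -/BEF/- → run B
t=16: L0/L1/L2 = -/BEF/- → run B
t=17: L0/L1/L2 = -/EF/- → run E
t=18: L0/L1/L2 = -/EF/- → run E
t=19: L0/L1/L2 = -/EF/- → run E
t=20: L0/L1/L2 = -/EF/- → run E
t=21: L0/L1/L2 = -/F/E → run F
t=22: L0/L1/L2 = -/F/E → run F
t=23: L0/L1/L2 = -/F/E → run F
t=24: L0/L1/L2 = -/F/E → run F
t=25: L0/L1/L2 = -/-/EF → run E
t=26: L0/L1/L2 = -/-/F → run F
t=27: (idle)
t=28: (idle)
t=29: (idle)

context switches = 11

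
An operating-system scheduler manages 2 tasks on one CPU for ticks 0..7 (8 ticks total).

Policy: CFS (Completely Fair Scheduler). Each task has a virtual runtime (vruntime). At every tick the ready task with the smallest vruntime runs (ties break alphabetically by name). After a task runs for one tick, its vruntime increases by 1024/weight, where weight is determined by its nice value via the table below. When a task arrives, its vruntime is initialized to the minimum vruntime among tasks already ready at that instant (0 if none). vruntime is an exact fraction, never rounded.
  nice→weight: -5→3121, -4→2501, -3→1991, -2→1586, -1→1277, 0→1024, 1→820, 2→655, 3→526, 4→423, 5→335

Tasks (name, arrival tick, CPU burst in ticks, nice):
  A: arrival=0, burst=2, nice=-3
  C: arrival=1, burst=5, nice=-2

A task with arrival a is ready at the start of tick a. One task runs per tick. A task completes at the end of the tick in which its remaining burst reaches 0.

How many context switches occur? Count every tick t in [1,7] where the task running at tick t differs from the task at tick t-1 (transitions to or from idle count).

t=0: vr[A=0] → run A
t=1: vr[A=1024/1991 C=1024/1991] → run A
t=2: vr[C=1024/1991] → run C
t=3: vr[C=1831424/1578863] → run C
t=4: vr[C=2850816/1578863] → run C
t=5: vr[C=3870208/1578863] → run C
t=6: vr[C=4889600/1578863] → run C
t=7: (idle)

context switches = 2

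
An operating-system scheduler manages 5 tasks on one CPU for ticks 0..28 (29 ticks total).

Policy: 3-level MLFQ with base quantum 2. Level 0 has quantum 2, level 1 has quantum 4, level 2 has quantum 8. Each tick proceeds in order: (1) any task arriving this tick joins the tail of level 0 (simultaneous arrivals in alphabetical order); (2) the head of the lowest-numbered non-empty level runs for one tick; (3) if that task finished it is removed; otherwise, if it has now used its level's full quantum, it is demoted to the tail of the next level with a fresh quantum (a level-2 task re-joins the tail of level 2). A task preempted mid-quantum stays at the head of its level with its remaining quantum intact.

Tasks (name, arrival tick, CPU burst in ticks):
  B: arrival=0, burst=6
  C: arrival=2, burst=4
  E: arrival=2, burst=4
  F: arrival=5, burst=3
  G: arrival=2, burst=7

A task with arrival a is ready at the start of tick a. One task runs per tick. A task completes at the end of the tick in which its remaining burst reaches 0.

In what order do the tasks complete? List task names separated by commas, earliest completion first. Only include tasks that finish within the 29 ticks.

completion order = B, C, E, F, G

t=0: L0/L1/L2 = B/-/- → run B
t=1: L0/L1/L2 = B/-/- → run B
t=2: L0/L1/L2 = CEG/B/- → run C
t=3: L0/L1/L2 = CEG/B/- → run C
t=4: L0/L1/L2 = EG/BC/- → run E
t=5: L0/L1/L2 = EGF/BC/- → run E
t=6: L0/L1/L2 = GF/BCE/- → run G
t=7: L0/L1/L2 = GF/BCE/- → run G
t=8: L0/L1/L2 = F/BCEG/- → run F
t=9: L0/L1/L2 = F/BCEG/- → run F
t=10: L0/L1/L2 = -/BCEGF/- → run B
t=11: L0/L1/L2 = -/BCEGF/- → run B
t=12: L0/L1/L2 = -/BCEGF/- → run B
t=13: L0/L1/L2 = -/BCEGF/- → run B
t=14: L0/L1/L2 = -/CEGF/- → run C
t=15: L0/L1/L2 = -/CEGF/- → run C
t=16: L0/L1/L2 = -/EGF/- → run E
t=17: L0/L1/L2 = -/EGF/- → run E
t=18: L0/L1/L2 = -/GF/- → run G
t=19: L0/L1/L2 = -/GF/- → run G
t=20: L0/L1/L2 = -/GF/- → run G
t=21: L0/L1/L2 = -/GF/- → run G
t=22: L0/L1/L2 = -/F/G → run F
t=23: L0/L1/L2 = -/-/G → run G
t=24: (idle)
t=25: (idle)
t=26: (idle)
t=27: (idle)
t=28: (idle)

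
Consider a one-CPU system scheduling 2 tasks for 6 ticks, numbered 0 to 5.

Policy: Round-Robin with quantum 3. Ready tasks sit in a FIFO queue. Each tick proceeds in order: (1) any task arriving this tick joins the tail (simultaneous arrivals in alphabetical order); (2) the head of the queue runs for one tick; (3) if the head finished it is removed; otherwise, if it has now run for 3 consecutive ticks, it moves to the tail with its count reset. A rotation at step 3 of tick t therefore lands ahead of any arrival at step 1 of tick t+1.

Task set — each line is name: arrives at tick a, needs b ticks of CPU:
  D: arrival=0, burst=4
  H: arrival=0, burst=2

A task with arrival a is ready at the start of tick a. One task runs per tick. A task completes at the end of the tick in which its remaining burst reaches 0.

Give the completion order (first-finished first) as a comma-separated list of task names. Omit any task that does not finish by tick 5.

t=0: queue=[D,H] q_used=0 → run D
t=1: queue=[D,H] q_used=1 → run D
t=2: queue=[D,H] q_used=2 → run D
t=3: queue=[H,D] q_used=0 → run H
t=4: queue=[H,D] q_used=1 → run H
t=5: queue=[D] q_used=0 → run D

completion order = H, D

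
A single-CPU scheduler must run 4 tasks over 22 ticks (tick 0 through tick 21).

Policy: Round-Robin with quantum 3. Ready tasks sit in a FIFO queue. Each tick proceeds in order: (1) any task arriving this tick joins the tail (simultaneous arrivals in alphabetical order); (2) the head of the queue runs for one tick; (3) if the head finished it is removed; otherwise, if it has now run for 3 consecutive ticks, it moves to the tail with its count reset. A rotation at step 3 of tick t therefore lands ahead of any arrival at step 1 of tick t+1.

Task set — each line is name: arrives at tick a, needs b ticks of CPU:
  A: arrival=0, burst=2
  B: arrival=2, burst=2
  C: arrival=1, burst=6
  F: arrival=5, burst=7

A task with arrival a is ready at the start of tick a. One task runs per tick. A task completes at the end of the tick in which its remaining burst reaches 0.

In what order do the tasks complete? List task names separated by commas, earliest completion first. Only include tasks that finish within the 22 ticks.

completion order = A, B, C, F

t=0: queue=[A] q_used=0 → run A
t=1: queue=[A,C] q_used=1 → run A
t=2: queue=[C,B] q_used=0 → run C
t=3: queue=[C,B] q_used=1 → run C
t=4: queue=[C,B] q_used=2 → run C
t=5: queue=[B,C,F] q_used=0 → run B
t=6: queue=[B,C,F] q_used=1 → run B
t=7: queue=[C,F] q_used=0 → run C
t=8: queue=[C,F] q_used=1 → run C
t=9: queue=[C,F] q_used=2 → run C
t=10: queue=[F] q_used=0 → run F
t=11: queue=[F] q_used=1 → run F
t=12: queue=[F] q_used=2 → run F
t=13: queue=[F] q_used=0 → run F
t=14: queue=[F] q_used=1 → run F
t=15: queue=[F] q_used=2 → run F
t=16: queue=[F] q_used=0 → run F
t=17: (idle)
t=18: (idle)
t=19: (idle)
t=20: (idle)
t=21: (idle)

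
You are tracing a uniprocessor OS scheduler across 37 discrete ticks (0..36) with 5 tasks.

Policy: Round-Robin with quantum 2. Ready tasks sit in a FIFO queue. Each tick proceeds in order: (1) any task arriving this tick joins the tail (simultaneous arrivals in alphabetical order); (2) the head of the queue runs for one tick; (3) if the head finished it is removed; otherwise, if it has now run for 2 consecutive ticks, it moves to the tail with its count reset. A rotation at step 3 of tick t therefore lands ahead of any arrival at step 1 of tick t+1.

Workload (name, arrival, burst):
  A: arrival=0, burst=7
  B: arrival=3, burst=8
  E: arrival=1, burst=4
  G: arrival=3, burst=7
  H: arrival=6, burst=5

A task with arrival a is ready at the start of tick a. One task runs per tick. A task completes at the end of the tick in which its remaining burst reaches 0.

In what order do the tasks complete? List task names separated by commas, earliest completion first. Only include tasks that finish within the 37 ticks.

t=0: queue=[A] q_used=0 → run A
t=1: queue=[A,E] q_used=1 → run A
t=2: queue=[E,A] q_used=0 → run E
t=3: queue=[E,A,B,G] q_used=1 → run E
t=4: queue=[A,B,G,E] q_used=0 → run A
t=5: queue=[A,B,G,E] q_used=1 → run A
t=6: queue=[B,G,E,A,H] q_used=0 → run B
t=7: queue=[B,G,E,A,H] q_used=1 → run B
t=8: queue=[G,E,A,H,B] q_used=0 → run G
t=9: queue=[G,E,A,H,B] q_used=1 → run G
t=10: queue=[E,A,H,B,G] q_used=0 → run E
t=11: queue=[E,A,H,B,G] q_used=1 → run E
t=12: queue=[A,H,B,G] q_used=0 → run A
t=13: queue=[A,H,B,G] q_used=1 → run A
t=14: queue=[H,B,G,A] q_used=0 → run H
t=15: queue=[H,B,G,A] q_used=1 → run H
t=16: queue=[B,G,A,H] q_used=0 → run B
t=17: queue=[B,G,A,H] q_used=1 → run B
t=18: queue=[G,A,H,B] q_used=0 → run G
t=19: queue=[G,A,H,B] q_used=1 → run G
t=20: queue=[A,H,B,G] q_used=0 → run A
t=21: queue=[H,B,G] q_used=0 → run H
t=22: queue=[H,B,G] q_used=1 → run H
t=23: queue=[B,G,H] q_used=0 → run B
t=24: queue=[B,G,H] q_used=1 → run B
t=25: queue=[G,H,B] q_used=0 → run G
t=26: queue=[G,H,B] q_used=1 → run G
t=27: queue=[H,B,G] q_used=0 → run H
t=28: queue=[B,G] q_used=0 → run B
t=29: queue=[B,G] q_used=1 → run B
t=30: queue=[G] q_used=0 → run G
t=31: (idle)
t=32: (idle)
t=33: (idle)
t=34: (idle)
t=35: (idle)
t=36: (idle)

completion order = E, A, H, B, G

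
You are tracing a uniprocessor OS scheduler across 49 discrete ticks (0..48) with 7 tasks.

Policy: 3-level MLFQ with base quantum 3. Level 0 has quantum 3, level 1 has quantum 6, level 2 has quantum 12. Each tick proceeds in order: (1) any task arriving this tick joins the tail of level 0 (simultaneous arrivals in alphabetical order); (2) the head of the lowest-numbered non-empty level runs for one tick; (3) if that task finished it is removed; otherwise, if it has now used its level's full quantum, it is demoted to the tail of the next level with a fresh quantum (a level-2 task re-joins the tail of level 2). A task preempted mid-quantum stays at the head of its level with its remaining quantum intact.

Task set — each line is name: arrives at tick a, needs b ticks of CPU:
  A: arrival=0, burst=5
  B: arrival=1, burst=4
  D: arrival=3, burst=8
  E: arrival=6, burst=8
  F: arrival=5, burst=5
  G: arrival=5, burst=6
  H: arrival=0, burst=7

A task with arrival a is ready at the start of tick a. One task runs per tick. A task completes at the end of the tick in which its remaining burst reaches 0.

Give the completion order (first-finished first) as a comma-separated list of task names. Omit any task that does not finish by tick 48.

t=0: L0/L1/L2 = AH/-/- → run A
t=1: L0/L1/L2 = AHB/-/- → run A
t=2: L0/L1/L2 = AHB/-/- → run A
t=3: L0/L1/L2 = HBD/A/- → run H
t=4: L0/L1/L2 = HBD/A/- → run H
t=5: L0/L1/L2 = HBDFG/A/- → run H
t=6: L0/L1/L2 = BDFGE/AH/- → run B
t=7: L0/L1/L2 = BDFGE/AH/- → run B
t=8: L0/L1/L2 = BDFGE/AH/- → run B
t=9: L0/L1/L2 = DFGE/AHB/- → run D
t=10: L0/L1/L2 = DFGE/AHB/- → run D
t=11: L0/L1/L2 = DFGE/AHB/- → run D
t=12: L0/L1/L2 = FGE/AHBD/- → run F
t=13: L0/L1/L2 = FGE/AHBD/- → run F
t=14: L0/L1/L2 = FGE/AHBD/- → run F
t=15: L0/L1/L2 = GE/AHBDF/- → run G
t=16: L0/L1/L2 = GE/AHBDF/- → run G
t=17: L0/L1/L2 = GE/AHBDF/- → run G
t=18: L0/L1/L2 = E/AHBDFG/- → run E
t=19: L0/L1/L2 = E/AHBDFG/- → run E
t=20: L0/L1/L2 = E/AHBDFG/- → run E
t=21: L0/L1/L2 = -/AHBDFGE/- → run A
t=22: L0/L1/L2 = -/AHBDFGE/- → run A
t=23: L0/L1/L2 = -/HBDFGE/- → run H
t=24: L0/L1/L2 = -/HBDFGE/- → run H
t=25: L0/L1/L2 = -/HBDFGE/- → run H
t=26: L0/L1/L2 = -/HBDFGE/- → run H
t=27: L0/L1/L2 = -/BDFGE/- → run B
t=28: L0/L1/L2 = -/DFGE/- → run D
t=29: L0/L1/L2 = -/DFGE/- → run D
t=30: L0/L1/L2 = -/DFGE/- → run D
t=31: L0/L1/L2 = -/DFGE/- → run D
t=32: L0/L1/L2 = -/DFGE/- → run D
t=33: L0/L1/L2 = -/FGE/- → run F
t=34: L0/L1/L2 = -/FGE/- → run F
t=35: L0/L1/L2 = -/GE/- → run G
t=36: L0/L1/L2 = -/GE/- → run G
t=37: L0/L1/L2 = -/GE/- → run G
t=38: L0/L1/L2 = -/E/- → run E
t=39: L0/L1/L2 = -/E/- → run E
t=40: L0/L1/L2 = -/E/- → run E
t=41: L0/L1/L2 = -/E/- → run E
t=42: L0/L1/L2 = -/E/- → run E
t=43: (idle)
t=44: (idle)
t=45: (idle)
t=46: (idle)
t=47: (idle)
t=48: (idle)

completion order = A, H, B, D, F, G, E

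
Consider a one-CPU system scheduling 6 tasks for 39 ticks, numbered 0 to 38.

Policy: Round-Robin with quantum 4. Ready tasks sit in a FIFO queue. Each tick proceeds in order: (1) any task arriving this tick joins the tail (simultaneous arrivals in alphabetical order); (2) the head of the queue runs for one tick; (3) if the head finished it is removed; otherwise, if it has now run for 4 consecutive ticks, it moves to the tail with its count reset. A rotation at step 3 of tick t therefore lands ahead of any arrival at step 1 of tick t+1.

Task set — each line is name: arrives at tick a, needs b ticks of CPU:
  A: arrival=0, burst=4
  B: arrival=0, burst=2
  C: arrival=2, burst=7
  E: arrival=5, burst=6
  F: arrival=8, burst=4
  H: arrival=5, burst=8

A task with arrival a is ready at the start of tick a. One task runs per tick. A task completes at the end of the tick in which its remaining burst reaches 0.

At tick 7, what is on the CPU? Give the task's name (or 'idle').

running at tick 7 = C

t=0: queue=[A,B] q_used=0 → run A
t=1: queue=[A,B] q_used=1 → run A
t=2: queue=[A,B,C] q_used=2 → run A
t=3: queue=[A,B,C] q_used=3 → run A
t=4: queue=[B,C] q_used=0 → run B
t=5: queue=[B,C,E,H] q_used=1 → run B
t=6: queue=[C,E,H] q_used=0 → run C
t=7: queue=[C,E,H] q_used=1 → run C
t=8: queue=[C,E,H,F] q_used=2 → run C
t=9: queue=[C,E,H,F] q_used=3 → run C
t=10: queue=[E,H,F,C] q_used=0 → run E
t=11: queue=[E,H,F,C] q_used=1 → run E
t=12: queue=[E,H,F,C] q_used=2 → run E
t=13: queue=[E,H,F,C] q_used=3 → run E
t=14: queue=[H,F,C,E] q_used=0 → run H
t=15: queue=[H,F,C,E] q_used=1 → run H
t=16: queue=[H,F,C,E] q_used=2 → run H
t=17: queue=[H,F,C,E] q_used=3 → run H
t=18: queue=[F,C,E,H] q_used=0 → run F
t=19: queue=[F,C,E,H] q_used=1 → run F
t=20: queue=[F,C,E,H] q_used=2 → run F
t=21: queue=[F,C,E,H] q_used=3 → run F
t=22: queue=[C,E,H] q_used=0 → run C
t=23: queue=[C,E,H] q_used=1 → run C
t=24: queue=[C,E,H] q_used=2 → run C
t=25: queue=[E,H] q_used=0 → run E
t=26: queue=[E,H] q_used=1 → run E
t=27: queue=[H] q_used=0 → run H
t=28: queue=[H] q_used=1 → run H
t=29: queue=[H] q_used=2 → run H
t=30: queue=[H] q_used=3 → run H
t=31: (idle)
t=32: (idle)
t=33: (idle)
t=34: (idle)
t=35: (idle)
t=36: (idle)
t=37: (idle)
t=38: (idle)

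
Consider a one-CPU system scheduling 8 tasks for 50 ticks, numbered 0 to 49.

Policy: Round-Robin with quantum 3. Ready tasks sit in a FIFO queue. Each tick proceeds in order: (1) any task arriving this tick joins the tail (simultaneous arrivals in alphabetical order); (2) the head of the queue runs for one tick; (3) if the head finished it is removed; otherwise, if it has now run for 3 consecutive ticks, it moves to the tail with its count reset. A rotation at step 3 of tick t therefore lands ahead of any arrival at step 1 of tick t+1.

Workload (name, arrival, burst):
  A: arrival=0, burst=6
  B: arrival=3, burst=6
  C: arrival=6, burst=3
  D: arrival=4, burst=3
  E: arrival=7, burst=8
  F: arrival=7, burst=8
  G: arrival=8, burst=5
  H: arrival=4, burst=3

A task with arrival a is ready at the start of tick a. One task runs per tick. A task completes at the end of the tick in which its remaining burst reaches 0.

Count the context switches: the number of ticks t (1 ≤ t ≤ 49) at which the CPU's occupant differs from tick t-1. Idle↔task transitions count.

t=0: queue=[A] q_used=0 → run A
t=1: queue=[A] q_used=1 → run A
t=2: queue=[A] q_used=2 → run A
t=3: queue=[A,B] q_used=0 → run A
t=4: queue=[A,B,D,H] q_used=1 → run A
t=5: queue=[A,B,D,H] q_used=2 → run A
t=6: queue=[B,D,H,C] q_used=0 → run B
t=7: queue=[B,D,H,C,E,F] q_used=1 → run B
t=8: queue=[B,D,H,C,E,F,G] q_used=2 → run B
t=9: queue=[D,H,C,E,F,G,B] q_used=0 → run D
t=10: queue=[D,H,C,E,F,G,B] q_used=1 → run D
t=11: queue=[D,H,C,E,F,G,B] q_used=2 → run D
t=12: queue=[H,C,E,F,G,B] q_used=0 → run H
t=13: queue=[H,C,E,F,G,B] q_used=1 → run H
t=14: queue=[H,C,E,F,G,B] q_used=2 → run H
t=15: queue=[C,E,F,G,B] q_used=0 → run C
t=16: queue=[C,E,F,G,B] q_used=1 → run C
t=17: queue=[C,E,F,G,B] q_used=2 → run C
t=18: queue=[E,F,G,B] q_used=0 → run E
t=19: queue=[E,F,G,B] q_used=1 → run E
t=20: queue=[E,F,G,B] q_used=2 → run E
t=21: queue=[F,G,B,E] q_used=0 → run F
t=22: queue=[F,G,B,E] q_used=1 → run F
t=23: queue=[F,G,B,E] q_used=2 → run F
t=24: queue=[G,B,E,F] q_used=0 → run G
t=25: queue=[G,B,E,F] q_used=1 → run G
t=26: queue=[G,B,E,F] q_used=2 → run G
t=27: queue=[B,E,F,G] q_used=0 → run B
t=28: queue=[B,E,F,G] q_used=1 → run B
t=29: queue=[B,E,F,G] q_used=2 → run B
t=30: queue=[E,F,G] q_used=0 → run E
t=31: queue=[E,F,G] q_used=1 → run E
t=32: queue=[E,F,G] q_used=2 → run E
t=33: queue=[F,G,E] q_used=0 → run F
t=34: queue=[F,G,E] q_used=1 → run F
t=35: queue=[F,G,E] q_used=2 → run F
t=36: queue=[G,E,F] q_used=0 → run G
t=37: queue=[G,E,F] q_used=1 → run G
t=38: queue=[E,F] q_used=0 → run E
t=39: queue=[E,F] q_used=1 → run E
t=40: queue=[F] q_used=0 → run F
t=41: queue=[F] q_used=1 → run F
t=42: (idle)
t=43: (idle)
t=44: (idle)
t=45: (idle)
t=46: (idle)
t=47: (idle)
t=48: (idle)
t=49: (idle)

context switches = 14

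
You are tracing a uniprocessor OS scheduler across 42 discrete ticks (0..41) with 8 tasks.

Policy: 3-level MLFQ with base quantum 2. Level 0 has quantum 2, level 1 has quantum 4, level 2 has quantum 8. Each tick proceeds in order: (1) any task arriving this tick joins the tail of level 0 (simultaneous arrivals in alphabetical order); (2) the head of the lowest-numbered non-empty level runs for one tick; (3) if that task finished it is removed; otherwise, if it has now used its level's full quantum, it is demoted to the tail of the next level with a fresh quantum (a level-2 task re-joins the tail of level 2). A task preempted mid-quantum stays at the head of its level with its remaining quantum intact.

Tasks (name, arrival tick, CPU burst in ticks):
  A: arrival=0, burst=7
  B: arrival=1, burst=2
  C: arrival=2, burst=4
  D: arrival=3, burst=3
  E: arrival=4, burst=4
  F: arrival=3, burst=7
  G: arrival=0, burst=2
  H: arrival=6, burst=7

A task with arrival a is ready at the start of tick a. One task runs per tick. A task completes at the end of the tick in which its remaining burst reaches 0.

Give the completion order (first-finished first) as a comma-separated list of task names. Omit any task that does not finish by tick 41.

completion order = G, B, C, D, E, A, F, H

t=0: L0/L1/L2 = AG/-/- → run A
t=1: L0/L1/L2 = AGB/-/- → run A
t=2: L0/L1/L2 = GBC/A/- → run G
t=3: L0/L1/L2 = GBCDF/A/- → run G
t=4: L0/L1/L2 = BCDFE/A/- → run B
t=5: L0/L1/L2 = BCDFE/A/- → run B
t=6: L0/L1/L2 = CDFEH/A/- → run C
t=7: L0/L1/L2 = CDFEH/A/- → run C
t=8: L0/L1/L2 = DFEH/AC/- → run D
t=9: L0/L1/L2 = DFEH/AC/- → run D
t=10: L0/L1/L2 = FEH/ACD/- → run F
t=11: L0/L1/L2 = FEH/ACD/- → run F
t=12: L0/L1/L2 = EH/ACDF/- → run E
t=13: L0/L1/L2 = EH/ACDF/- → run E
t=14: L0/L1/L2 = H/ACDFE/- → run H
t=15: L0/L1/L2 = H/ACDFE/- → run H
t=16: L0/L1/L2 = -/ACDFEH/- → run A
t=17: L0/L1/L2 = -/ACDFEH/- → run A
t=18: L0/L1/L2 = -/ACDFEH/- → run A
t=19: L0/L1/L2 = -/ACDFEH/- → run A
t=20: L0/L1/L2 = -/CDFEH/A → run C
t=21: L0/L1/L2 = -/CDFEH/A → run C
t=22: L0/L1/L2 = -/DFEH/A → run D
t=23: L0/L1/L2 = -/FEH/A → run F
t=24: L0/L1/L2 = -/FEH/A → run F
t=25: L0/L1/L2 = -/FEH/A → run F
t=26: L0/L1/L2 = -/FEH/A → run F
t=27: L0/L1/L2 = -/EH/AF → run E
t=28: L0/L1/L2 = -/EH/AF → run E
t=29: L0/L1/L2 = -/H/AF → run H
t=30: L0/L1/L2 = -/H/AF → run H
t=31: L0/L1/L2 = -/H/AF → run H
t=32: L0/L1/L2 = -/H/AF → run H
t=33: L0/L1/L2 = -/-/AFH → run A
t=34: L0/L1/L2 = -/-/FH → run F
t=35: L0/L1/L2 = -/-/H → run H
t=36: (idle)
t=37: (idle)
t=38: (idle)
t=39: (idle)
t=40: (idle)
t=41: (idle)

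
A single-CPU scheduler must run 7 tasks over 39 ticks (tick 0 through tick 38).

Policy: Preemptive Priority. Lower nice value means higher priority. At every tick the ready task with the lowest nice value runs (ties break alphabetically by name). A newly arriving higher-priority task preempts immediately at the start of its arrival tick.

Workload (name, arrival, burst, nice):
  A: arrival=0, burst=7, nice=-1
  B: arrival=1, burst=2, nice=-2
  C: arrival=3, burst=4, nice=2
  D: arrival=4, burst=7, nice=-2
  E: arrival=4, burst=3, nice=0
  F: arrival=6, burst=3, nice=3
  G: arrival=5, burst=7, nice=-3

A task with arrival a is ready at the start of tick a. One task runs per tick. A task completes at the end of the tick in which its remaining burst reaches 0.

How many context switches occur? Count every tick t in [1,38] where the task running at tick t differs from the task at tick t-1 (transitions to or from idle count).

t=0: ready={A} → run A
t=1: ready={A,B} → run B
t=2: ready={A,B} → run B
t=3: ready={A,C} → run A
t=4: ready={A,C,D,E} → run D
t=5: ready={A,C,D,E,G} → run G
t=6: ready={A,C,D,E,F,G} → run G
t=7: ready={A,C,D,E,F,G} → run G
t=8: ready={A,C,D,E,F,G} → run G
t=9: ready={A,C,D,E,F,G} → run G
t=10: ready={A,C,D,E,F,G} → run G
t=11: ready={A,C,D,E,F,G} → run G
t=12: ready={A,C,D,E,F} → run D
t=13: ready={A,C,D,E,F} → run D
t=14: ready={A,C,D,E,F} → run D
t=15: ready={A,C,D,E,F} → run D
t=16: ready={A,C,D,E,F} → run D
t=17: ready={A,C,D,E,F} → run D
t=18: ready={A,C,E,F} → run A
t=19: ready={A,C,E,F} → run A
t=20: ready={A,C,E,F} → run A
t=21: ready={A,C,E,F} → run A
t=22: ready={A,C,E,F} → run A
t=23: ready={C,E,F} → run E
t=24: ready={C,E,F} → run E
t=25: ready={C,E,F} → run E
t=26: ready={C,F} → run C
t=27: ready={C,F} → run C
t=28: ready={C,F} → run C
t=29: ready={C,F} → run C
t=30: ready={F} → run F
t=31: ready={F} → run F
t=32: ready={F} → run F
t=33: (idle)
t=34: (idle)
t=35: (idle)
t=36: (idle)
t=37: (idle)
t=38: (idle)

context switches = 10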